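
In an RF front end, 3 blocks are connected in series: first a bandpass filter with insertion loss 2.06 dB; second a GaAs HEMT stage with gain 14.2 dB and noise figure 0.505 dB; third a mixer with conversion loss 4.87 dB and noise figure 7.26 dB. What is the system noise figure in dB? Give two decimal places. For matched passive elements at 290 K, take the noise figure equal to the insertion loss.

3.16 dB

Convert to linear (a loss of L dB is a gain of −L dB): F_i = 10^(NF_i/10), G_i = 10^(G_i,dB/10)
  Stage 1: F_1 = 10^(2.06/10) = 1.607, G_1 = 10^(−2.06/10) = 0.6223
  Stage 2: F_2 = 10^(0.505/10) = 1.123, G_2 = 10^(14.2/10) = 26.30
  Stage 3: F_3 = 10^(7.26/10) = 5.321, G_3 = 10^(−4.87/10) = 0.3258
Friis cascade:
  F = 1.607 + (1.123 − 1)/0.6223 + (5.321 − 1)/16.37 = 2.069
NF = 10 log₁₀(2.069) = 3.16 dB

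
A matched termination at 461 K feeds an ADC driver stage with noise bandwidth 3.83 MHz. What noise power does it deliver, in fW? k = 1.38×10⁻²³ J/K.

P_n = kTB = 1.38×10⁻²³ × 461 × 3.83×10⁶ = 2.44×10⁻¹⁴ W = 24.4 fW

24.4 fW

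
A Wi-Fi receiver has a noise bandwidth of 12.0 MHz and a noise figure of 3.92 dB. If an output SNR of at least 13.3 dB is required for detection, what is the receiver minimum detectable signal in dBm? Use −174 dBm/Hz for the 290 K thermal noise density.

Sensitivity = −174 + 10 log₁₀(B) + NF + SNR_min
= −174 + 70.79 + 3.92 + 13.3
= −85.99 dBm → −86.0 dBm

−86.0 dBm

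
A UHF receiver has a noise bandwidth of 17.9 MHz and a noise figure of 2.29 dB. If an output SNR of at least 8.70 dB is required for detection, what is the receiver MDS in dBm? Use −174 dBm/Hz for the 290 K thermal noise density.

Sensitivity = −174 + 10 log₁₀(B) + NF + SNR_min
= −174 + 72.53 + 2.29 + 8.70
= −90.48 dBm → −90.5 dBm

−90.5 dBm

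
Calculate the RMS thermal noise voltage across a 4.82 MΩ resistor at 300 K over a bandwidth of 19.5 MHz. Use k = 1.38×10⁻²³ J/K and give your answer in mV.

V_n = √(4kTRB)
4kTRB = 4 × 1.38×10⁻²³ × 300 × 4.82×10⁶ × 1.95×10⁷ = 1.56×10⁻⁶ V²
V_n = √(1.56×10⁻⁶) = 1.25×10⁻³ V = 1.25 mV

1.25 mV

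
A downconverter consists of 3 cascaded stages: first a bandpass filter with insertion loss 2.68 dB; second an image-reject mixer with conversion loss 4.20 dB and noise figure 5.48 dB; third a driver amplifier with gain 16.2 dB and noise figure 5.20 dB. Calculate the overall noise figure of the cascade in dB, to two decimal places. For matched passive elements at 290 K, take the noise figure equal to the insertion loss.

12.51 dB

Convert to linear (a loss of L dB is a gain of −L dB): F_i = 10^(NF_i/10), G_i = 10^(G_i,dB/10)
  Stage 1: F_1 = 10^(2.68/10) = 1.854, G_1 = 10^(−2.68/10) = 0.5395
  Stage 2: F_2 = 10^(5.48/10) = 3.532, G_2 = 10^(−4.20/10) = 0.3802
  Stage 3: F_3 = 10^(5.20/10) = 3.311, G_3 = 10^(16.2/10) = 41.69
Friis cascade:
  F = 1.854 + (3.532 − 1)/0.5395 + (3.311 − 1)/0.2051 = 17.81
NF = 10 log₁₀(17.81) = 12.51 dB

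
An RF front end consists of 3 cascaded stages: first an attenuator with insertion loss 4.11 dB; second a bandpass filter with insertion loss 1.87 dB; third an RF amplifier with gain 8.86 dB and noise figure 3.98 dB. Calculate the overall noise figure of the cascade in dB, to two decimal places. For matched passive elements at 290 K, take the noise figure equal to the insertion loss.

9.96 dB

Convert to linear (a loss of L dB is a gain of −L dB): F_i = 10^(NF_i/10), G_i = 10^(G_i,dB/10)
  Stage 1: F_1 = 10^(4.11/10) = 2.576, G_1 = 10^(−4.11/10) = 0.3882
  Stage 2: F_2 = 10^(1.87/10) = 1.538, G_2 = 10^(−1.87/10) = 0.6501
  Stage 3: F_3 = 10^(3.98/10) = 2.500, G_3 = 10^(8.86/10) = 7.691
Friis cascade:
  F = 2.576 + (1.538 − 1)/0.3882 + (2.500 − 1)/0.2523 = 9.908
NF = 10 log₁₀(9.908) = 9.96 dB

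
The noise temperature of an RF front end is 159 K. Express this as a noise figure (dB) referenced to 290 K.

F = 1 + T_e/T₀ = 1 + 159/290 = 1.54828
NF = 10 log₁₀(1.54828) = 1.90 dB

1.90 dB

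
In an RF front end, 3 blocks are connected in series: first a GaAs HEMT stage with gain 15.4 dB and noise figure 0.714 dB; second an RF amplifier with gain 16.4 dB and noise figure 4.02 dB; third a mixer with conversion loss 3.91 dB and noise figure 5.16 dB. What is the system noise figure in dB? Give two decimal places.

0.88 dB

Convert to linear (a loss of L dB is a gain of −L dB): F_i = 10^(NF_i/10), G_i = 10^(G_i,dB/10)
  Stage 1: F_1 = 10^(0.714/10) = 1.179, G_1 = 10^(15.4/10) = 34.67
  Stage 2: F_2 = 10^(4.02/10) = 2.523, G_2 = 10^(16.4/10) = 43.65
  Stage 3: F_3 = 10^(5.16/10) = 3.281, G_3 = 10^(−3.91/10) = 0.4064
Friis cascade:
  F = 1.179 + (2.523 − 1)/34.67 + (3.281 − 1)/1514 = 1.224
NF = 10 log₁₀(1.224) = 0.88 dB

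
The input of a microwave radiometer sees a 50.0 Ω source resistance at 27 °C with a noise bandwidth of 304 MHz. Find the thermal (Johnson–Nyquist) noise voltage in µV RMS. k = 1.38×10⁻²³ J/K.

T = 27 °C + 273.15 = 300.15 K
V_n = √(4kTRB)
4kTRB = 4 × 1.38×10⁻²³ × 300.15 × 5.00×10¹ × 3.04×10⁸ = 2.52×10⁻¹⁰ V²
V_n = √(2.52×10⁻¹⁰) = 1.59×10⁻⁵ V = 15.9 µV

15.9 µV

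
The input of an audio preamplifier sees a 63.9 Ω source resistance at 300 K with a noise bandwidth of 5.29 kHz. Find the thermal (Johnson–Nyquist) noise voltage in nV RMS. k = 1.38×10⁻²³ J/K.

74.8 nV

V_n = √(4kTRB)
4kTRB = 4 × 1.38×10⁻²³ × 300 × 6.39×10¹ × 5.29×10³ = 5.60×10⁻¹⁵ V²
V_n = √(5.60×10⁻¹⁵) = 7.48×10⁻⁸ V = 74.8 nV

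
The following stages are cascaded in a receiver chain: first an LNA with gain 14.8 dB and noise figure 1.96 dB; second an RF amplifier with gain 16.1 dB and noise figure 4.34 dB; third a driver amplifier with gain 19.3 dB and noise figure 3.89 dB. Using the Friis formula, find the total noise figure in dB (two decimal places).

Convert to linear (a loss of L dB is a gain of −L dB): F_i = 10^(NF_i/10), G_i = 10^(G_i,dB/10)
  Stage 1: F_1 = 10^(1.96/10) = 1.570, G_1 = 10^(14.8/10) = 30.20
  Stage 2: F_2 = 10^(4.34/10) = 2.716, G_2 = 10^(16.1/10) = 40.74
  Stage 3: F_3 = 10^(3.89/10) = 2.449, G_3 = 10^(19.3/10) = 85.11
Friis cascade:
  F = 1.570 + (2.716 − 1)/30.20 + (2.449 − 1)/1230 = 1.628
NF = 10 log₁₀(1.628) = 2.12 dB

2.12 dB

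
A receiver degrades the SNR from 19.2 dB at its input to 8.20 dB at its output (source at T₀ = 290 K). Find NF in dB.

11.00 dB

NF (dB) = SNR_in(dB) − SNR_out(dB) when the source is at T₀
NF = 19.2 − 8.20 = 11.00 dB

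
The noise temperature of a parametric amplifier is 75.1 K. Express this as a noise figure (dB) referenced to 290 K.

F = 1 + T_e/T₀ = 1 + 75.1/290 = 1.25897
NF = 10 log₁₀(1.25897) = 1.00 dB

1.00 dB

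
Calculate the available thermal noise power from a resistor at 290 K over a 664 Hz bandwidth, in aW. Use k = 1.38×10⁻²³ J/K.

P_n = kTB = 1.38×10⁻²³ × 290 × 6.64×10² = 2.66×10⁻¹⁸ W = 2.66 aW

2.66 aW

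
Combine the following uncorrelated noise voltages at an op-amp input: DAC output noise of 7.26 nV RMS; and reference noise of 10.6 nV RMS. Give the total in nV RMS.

Uncorrelated sources add in power (mean-square): V_tot = √(ΣV_i²)
V_tot = √[(7.26×10⁻⁹)² + (1.06×10⁻⁸)²] = 1.28×10⁻⁸ V = 12.8 nV

12.8 nV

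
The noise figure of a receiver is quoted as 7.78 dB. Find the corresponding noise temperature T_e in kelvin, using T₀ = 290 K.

1449 K

F = 10^(7.78/10) = 5.99791
T_e = (F − 1)·T₀ = (5.99791 − 1) × 290 = 1449 K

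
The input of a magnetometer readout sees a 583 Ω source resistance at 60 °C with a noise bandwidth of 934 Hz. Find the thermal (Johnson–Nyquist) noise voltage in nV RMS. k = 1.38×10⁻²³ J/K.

100 nV

T = 60 °C + 273.15 = 333.15 K
V_n = √(4kTRB)
4kTRB = 4 × 1.38×10⁻²³ × 333.15 × 5.83×10² × 9.34×10² = 1.00×10⁻¹⁴ V²
V_n = √(1.00×10⁻¹⁴) = 1.00×10⁻⁷ V = 100 nV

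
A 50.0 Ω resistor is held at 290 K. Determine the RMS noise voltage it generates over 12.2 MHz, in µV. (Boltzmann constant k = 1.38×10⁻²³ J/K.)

V_n = √(4kTRB)
4kTRB = 4 × 1.38×10⁻²³ × 290 × 5.00×10¹ × 1.22×10⁷ = 9.76×10⁻¹² V²
V_n = √(9.76×10⁻¹²) = 3.12×10⁻⁶ V = 3.12 µV

3.12 µV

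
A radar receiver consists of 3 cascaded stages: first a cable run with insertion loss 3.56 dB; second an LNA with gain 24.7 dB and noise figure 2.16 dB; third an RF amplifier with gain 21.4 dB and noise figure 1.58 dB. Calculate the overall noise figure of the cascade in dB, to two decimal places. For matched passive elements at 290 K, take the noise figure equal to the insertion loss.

5.72 dB

Convert to linear (a loss of L dB is a gain of −L dB): F_i = 10^(NF_i/10), G_i = 10^(G_i,dB/10)
  Stage 1: F_1 = 10^(3.56/10) = 2.270, G_1 = 10^(−3.56/10) = 0.4406
  Stage 2: F_2 = 10^(2.16/10) = 1.644, G_2 = 10^(24.7/10) = 295.1
  Stage 3: F_3 = 10^(1.58/10) = 1.439, G_3 = 10^(21.4/10) = 138.0
Friis cascade:
  F = 2.270 + (1.644 − 1)/0.4406 + (1.439 − 1)/130.0 = 3.736
NF = 10 log₁₀(3.736) = 5.72 dB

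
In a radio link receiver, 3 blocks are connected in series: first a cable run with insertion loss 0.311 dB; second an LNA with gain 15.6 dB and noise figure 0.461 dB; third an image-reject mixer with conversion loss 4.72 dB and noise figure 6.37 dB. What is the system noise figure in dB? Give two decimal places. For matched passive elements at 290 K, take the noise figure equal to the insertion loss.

1.12 dB

Convert to linear (a loss of L dB is a gain of −L dB): F_i = 10^(NF_i/10), G_i = 10^(G_i,dB/10)
  Stage 1: F_1 = 10^(0.311/10) = 1.074, G_1 = 10^(−0.311/10) = 0.9309
  Stage 2: F_2 = 10^(0.461/10) = 1.112, G_2 = 10^(15.6/10) = 36.31
  Stage 3: F_3 = 10^(6.37/10) = 4.335, G_3 = 10^(−4.72/10) = 0.3373
Friis cascade:
  F = 1.074 + (1.112 − 1)/0.9309 + (4.335 − 1)/33.80 = 1.293
NF = 10 log₁₀(1.293) = 1.12 dB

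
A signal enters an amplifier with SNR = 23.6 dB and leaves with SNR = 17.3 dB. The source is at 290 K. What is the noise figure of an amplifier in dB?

6.3 dB

NF (dB) = SNR_in(dB) − SNR_out(dB) when the source is at T₀
NF = 23.6 − 17.3 = 6.3 dB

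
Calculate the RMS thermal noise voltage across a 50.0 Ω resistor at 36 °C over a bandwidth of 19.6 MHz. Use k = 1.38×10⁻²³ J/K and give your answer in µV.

4.09 µV

T = 36 °C + 273.15 = 309.15 K
V_n = √(4kTRB)
4kTRB = 4 × 1.38×10⁻²³ × 309.15 × 5.00×10¹ × 1.96×10⁷ = 1.67×10⁻¹¹ V²
V_n = √(1.67×10⁻¹¹) = 4.09×10⁻⁶ V = 4.09 µV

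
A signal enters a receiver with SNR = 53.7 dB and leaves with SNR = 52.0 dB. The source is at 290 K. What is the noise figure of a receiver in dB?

1.7 dB

NF (dB) = SNR_in(dB) − SNR_out(dB) when the source is at T₀
NF = 53.7 − 52.0 = 1.7 dB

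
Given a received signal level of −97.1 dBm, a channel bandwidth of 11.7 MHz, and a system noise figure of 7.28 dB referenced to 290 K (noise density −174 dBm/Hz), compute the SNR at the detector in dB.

Noise floor: N = −174 + 10 log₁₀(B) + NF
10 log₁₀(1.17×10⁷) = 70.68 dB
N = −174 + 70.68 + 7.28 = −96.04 dBm
SNR = P_sig − N = −97.1 − (−96.04) = −1.06 dB → −1.1 dB

−1.1 dB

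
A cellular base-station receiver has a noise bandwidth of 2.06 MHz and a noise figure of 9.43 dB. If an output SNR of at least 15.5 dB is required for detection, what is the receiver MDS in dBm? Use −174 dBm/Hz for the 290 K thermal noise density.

Sensitivity = −174 + 10 log₁₀(B) + NF + SNR_min
= −174 + 63.14 + 9.43 + 15.5
= −85.93 dBm → −85.9 dBm

−85.9 dBm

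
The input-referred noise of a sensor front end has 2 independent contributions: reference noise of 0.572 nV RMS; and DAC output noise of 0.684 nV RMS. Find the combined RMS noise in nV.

Uncorrelated sources add in power (mean-square): V_tot = √(ΣV_i²)
V_tot = √[(5.72×10⁻¹⁰)² + (6.84×10⁻¹⁰)²] = 8.92×10⁻¹⁰ V = 0.892 nV

0.892 nV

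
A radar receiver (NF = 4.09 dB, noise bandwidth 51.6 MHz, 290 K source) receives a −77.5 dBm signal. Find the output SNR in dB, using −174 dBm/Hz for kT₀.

15.3 dB

Noise floor: N = −174 + 10 log₁₀(B) + NF
10 log₁₀(5.16×10⁷) = 77.13 dB
N = −174 + 77.13 + 4.09 = −92.78 dBm
SNR = P_sig − N = −77.5 − (−92.78) = 15.28 dB → 15.3 dB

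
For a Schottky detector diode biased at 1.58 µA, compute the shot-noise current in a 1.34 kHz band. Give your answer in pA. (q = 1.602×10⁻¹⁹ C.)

26.0 pA

I_n = √(2qI·B)
2qI·B = 2 × 1.602×10⁻¹⁹ × 1.58×10⁻⁶ × 1.34×10³ = 6.78×10⁻²² A²
I_n = √(6.78×10⁻²²) = 2.60×10⁻¹¹ A = 26.0 pA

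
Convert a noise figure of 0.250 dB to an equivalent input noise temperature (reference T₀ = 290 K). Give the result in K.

F = 10^(0.250/10) = 1.05925
T_e = (F − 1)·T₀ = (1.05925 − 1) × 290 = 17.2 K

17.2 K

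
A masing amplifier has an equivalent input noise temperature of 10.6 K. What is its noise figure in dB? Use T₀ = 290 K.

F = 1 + T_e/T₀ = 1 + 10.6/290 = 1.03655
NF = 10 log₁₀(1.03655) = 0.156 dB

0.156 dB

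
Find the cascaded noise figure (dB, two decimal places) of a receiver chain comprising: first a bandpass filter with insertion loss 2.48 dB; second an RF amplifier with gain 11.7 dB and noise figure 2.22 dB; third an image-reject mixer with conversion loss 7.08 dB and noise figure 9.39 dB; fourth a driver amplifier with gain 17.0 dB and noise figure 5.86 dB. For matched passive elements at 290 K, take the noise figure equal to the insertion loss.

7.49 dB

Convert to linear (a loss of L dB is a gain of −L dB): F_i = 10^(NF_i/10), G_i = 10^(G_i,dB/10)
  Stage 1: F_1 = 10^(2.48/10) = 1.770, G_1 = 10^(−2.48/10) = 0.5649
  Stage 2: F_2 = 10^(2.22/10) = 1.667, G_2 = 10^(11.7/10) = 14.79
  Stage 3: F_3 = 10^(9.39/10) = 8.690, G_3 = 10^(−7.08/10) = 0.1959
  Stage 4: F_4 = 10^(5.86/10) = 3.855, G_4 = 10^(17.0/10) = 50.12
Friis cascade:
  F = 1.770 + (1.667 − 1)/0.5649 + (8.690 − 1)/8.356 + (3.855 − 1)/1.637 = 5.616
NF = 10 log₁₀(5.616) = 7.49 dB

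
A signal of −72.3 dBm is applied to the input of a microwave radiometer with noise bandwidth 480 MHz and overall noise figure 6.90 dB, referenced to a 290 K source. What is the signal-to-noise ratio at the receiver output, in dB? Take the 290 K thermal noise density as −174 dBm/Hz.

Noise floor: N = −174 + 10 log₁₀(B) + NF
10 log₁₀(4.80×10⁸) = 86.81 dB
N = −174 + 86.81 + 6.90 = −80.29 dBm
SNR = P_sig − N = −72.3 − (−80.29) = 7.99 dB → 8.0 dB

8.0 dB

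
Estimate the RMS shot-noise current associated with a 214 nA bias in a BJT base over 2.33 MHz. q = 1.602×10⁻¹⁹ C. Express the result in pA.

I_n = √(2qI·B)
2qI·B = 2 × 1.602×10⁻¹⁹ × 2.14×10⁻⁷ × 2.33×10⁶ = 1.60×10⁻¹⁹ A²
I_n = √(1.60×10⁻¹⁹) = 4.00×10⁻¹⁰ A = 400 pA

400 pA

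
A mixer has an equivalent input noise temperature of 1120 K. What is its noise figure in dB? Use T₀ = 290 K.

F = 1 + T_e/T₀ = 1 + 1120/290 = 4.86207
NF = 10 log₁₀(4.86207) = 6.87 dB

6.87 dB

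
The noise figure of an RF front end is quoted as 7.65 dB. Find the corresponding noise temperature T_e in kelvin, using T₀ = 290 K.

1398 K

F = 10^(7.65/10) = 5.82103
T_e = (F − 1)·T₀ = (5.82103 − 1) × 290 = 1398 K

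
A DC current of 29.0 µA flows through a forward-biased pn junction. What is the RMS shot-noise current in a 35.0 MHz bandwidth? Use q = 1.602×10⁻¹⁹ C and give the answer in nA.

I_n = √(2qI·B)
2qI·B = 2 × 1.602×10⁻¹⁹ × 2.90×10⁻⁵ × 3.50×10⁷ = 3.25×10⁻¹⁶ A²
I_n = √(3.25×10⁻¹⁶) = 1.80×10⁻⁸ A = 18.0 nA

18.0 nA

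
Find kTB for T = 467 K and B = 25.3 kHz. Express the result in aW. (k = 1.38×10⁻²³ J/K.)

163 aW

P_n = kTB = 1.38×10⁻²³ × 467 × 2.53×10⁴ = 1.63×10⁻¹⁶ W = 163 aW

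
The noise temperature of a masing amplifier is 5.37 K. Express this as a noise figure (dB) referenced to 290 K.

0.080 dB

F = 1 + T_e/T₀ = 1 + 5.37/290 = 1.01852
NF = 10 log₁₀(1.01852) = 0.080 dB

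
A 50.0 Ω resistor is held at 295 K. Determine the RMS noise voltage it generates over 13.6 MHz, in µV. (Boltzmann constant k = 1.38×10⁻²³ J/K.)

V_n = √(4kTRB)
4kTRB = 4 × 1.38×10⁻²³ × 295 × 5.00×10¹ × 1.36×10⁷ = 1.11×10⁻¹¹ V²
V_n = √(1.11×10⁻¹¹) = 3.33×10⁻⁶ V = 3.33 µV

3.33 µV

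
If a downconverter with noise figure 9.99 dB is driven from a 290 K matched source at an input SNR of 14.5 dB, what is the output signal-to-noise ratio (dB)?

4.51 dB

By definition F = SNR_in/SNR_out, so in dB: SNR_out = SNR_in − NF
SNR_out = 14.5 − 9.99 = 4.51 dB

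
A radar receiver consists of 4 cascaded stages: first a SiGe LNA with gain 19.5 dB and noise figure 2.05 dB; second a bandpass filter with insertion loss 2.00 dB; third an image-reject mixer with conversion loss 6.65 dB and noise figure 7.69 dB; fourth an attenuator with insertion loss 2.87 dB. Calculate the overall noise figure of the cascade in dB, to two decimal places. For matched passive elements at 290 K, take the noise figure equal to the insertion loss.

2.49 dB

Convert to linear (a loss of L dB is a gain of −L dB): F_i = 10^(NF_i/10), G_i = 10^(G_i,dB/10)
  Stage 1: F_1 = 10^(2.05/10) = 1.603, G_1 = 10^(19.5/10) = 89.13
  Stage 2: F_2 = 10^(2.00/10) = 1.585, G_2 = 10^(−2.00/10) = 0.6310
  Stage 3: F_3 = 10^(7.69/10) = 5.875, G_3 = 10^(−6.65/10) = 0.2163
  Stage 4: F_4 = 10^(2.87/10) = 1.936, G_4 = 10^(−2.87/10) = 0.5164
Friis cascade:
  F = 1.603 + (1.585 − 1)/89.13 + (5.875 − 1)/56.23 + (1.936 − 1)/12.16 = 1.773
NF = 10 log₁₀(1.773) = 2.49 dB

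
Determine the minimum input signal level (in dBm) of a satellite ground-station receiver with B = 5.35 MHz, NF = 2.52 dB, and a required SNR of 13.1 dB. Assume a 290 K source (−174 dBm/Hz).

Sensitivity = −174 + 10 log₁₀(B) + NF + SNR_min
= −174 + 67.28 + 2.52 + 13.1
= −91.10 dBm → −91.1 dBm

−91.1 dBm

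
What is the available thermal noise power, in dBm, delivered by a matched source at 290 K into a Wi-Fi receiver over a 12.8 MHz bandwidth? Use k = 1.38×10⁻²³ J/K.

−102.9 dBm

P_n = kTB = 1.38×10⁻²³ × 290 × 1.28×10⁷ = 5.12×10⁻¹⁴ W
In dBm: 10 log₁₀(5.12×10⁻¹⁴ / 10⁻³) = −102.9 dBm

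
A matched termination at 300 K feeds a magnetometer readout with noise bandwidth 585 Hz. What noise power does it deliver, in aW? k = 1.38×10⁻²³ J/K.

2.42 aW

P_n = kTB = 1.38×10⁻²³ × 300 × 5.85×10² = 2.42×10⁻¹⁸ W = 2.42 aW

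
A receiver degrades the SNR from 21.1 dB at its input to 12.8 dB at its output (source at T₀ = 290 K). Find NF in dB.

8.3 dB

NF (dB) = SNR_in(dB) − SNR_out(dB) when the source is at T₀
NF = 21.1 − 12.8 = 8.3 dB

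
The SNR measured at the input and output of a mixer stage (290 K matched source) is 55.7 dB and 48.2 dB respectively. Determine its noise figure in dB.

7.5 dB

NF (dB) = SNR_in(dB) − SNR_out(dB) when the source is at T₀
NF = 55.7 − 48.2 = 7.5 dB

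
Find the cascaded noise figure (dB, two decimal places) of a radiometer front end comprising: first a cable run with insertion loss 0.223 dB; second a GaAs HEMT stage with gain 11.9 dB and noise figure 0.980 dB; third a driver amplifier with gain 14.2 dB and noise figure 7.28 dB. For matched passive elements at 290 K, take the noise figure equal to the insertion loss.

Convert to linear (a loss of L dB is a gain of −L dB): F_i = 10^(NF_i/10), G_i = 10^(G_i,dB/10)
  Stage 1: F_1 = 10^(0.223/10) = 1.053, G_1 = 10^(−0.223/10) = 0.9499
  Stage 2: F_2 = 10^(0.980/10) = 1.253, G_2 = 10^(11.9/10) = 15.49
  Stage 3: F_3 = 10^(7.28/10) = 5.346, G_3 = 10^(14.2/10) = 26.30
Friis cascade:
  F = 1.053 + (1.253 − 1)/0.9499 + (5.346 − 1)/14.71 = 1.615
NF = 10 log₁₀(1.615) = 2.08 dB

2.08 dB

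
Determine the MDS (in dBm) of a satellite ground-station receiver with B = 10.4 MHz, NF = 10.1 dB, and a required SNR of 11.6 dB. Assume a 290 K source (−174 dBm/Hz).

Sensitivity = −174 + 10 log₁₀(B) + NF + SNR_min
= −174 + 70.17 + 10.1 + 11.6
= −82.13 dBm → −82.1 dBm

−82.1 dBm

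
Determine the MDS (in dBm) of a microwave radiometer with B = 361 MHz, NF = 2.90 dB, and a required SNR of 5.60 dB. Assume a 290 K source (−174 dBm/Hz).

Sensitivity = −174 + 10 log₁₀(B) + NF + SNR_min
= −174 + 85.58 + 2.90 + 5.60
= −79.92 dBm → −79.9 dBm

−79.9 dBm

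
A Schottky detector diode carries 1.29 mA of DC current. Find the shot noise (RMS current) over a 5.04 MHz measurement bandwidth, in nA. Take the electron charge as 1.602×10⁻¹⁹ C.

I_n = √(2qI·B)
2qI·B = 2 × 1.602×10⁻¹⁹ × 1.29×10⁻³ × 5.04×10⁶ = 2.08×10⁻¹⁵ A²
I_n = √(2.08×10⁻¹⁵) = 4.56×10⁻⁸ A = 45.6 nA

45.6 nA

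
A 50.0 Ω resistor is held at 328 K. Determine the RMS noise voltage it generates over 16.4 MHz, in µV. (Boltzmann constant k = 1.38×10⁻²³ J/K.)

V_n = √(4kTRB)
4kTRB = 4 × 1.38×10⁻²³ × 328 × 5.00×10¹ × 1.64×10⁷ = 1.48×10⁻¹¹ V²
V_n = √(1.48×10⁻¹¹) = 3.85×10⁻⁶ V = 3.85 µV

3.85 µV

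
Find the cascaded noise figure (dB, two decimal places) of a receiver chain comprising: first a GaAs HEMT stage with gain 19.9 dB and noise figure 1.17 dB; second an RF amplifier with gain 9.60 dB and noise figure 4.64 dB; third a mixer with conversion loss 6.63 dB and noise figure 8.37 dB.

Convert to linear (a loss of L dB is a gain of −L dB): F_i = 10^(NF_i/10), G_i = 10^(G_i,dB/10)
  Stage 1: F_1 = 10^(1.17/10) = 1.309, G_1 = 10^(19.9/10) = 97.72
  Stage 2: F_2 = 10^(4.64/10) = 2.911, G_2 = 10^(9.60/10) = 9.120
  Stage 3: F_3 = 10^(8.37/10) = 6.871, G_3 = 10^(−6.63/10) = 0.2173
Friis cascade:
  F = 1.309 + (2.911 − 1)/97.72 + (6.871 − 1)/891.3 = 1.335
NF = 10 log₁₀(1.335) = 1.26 dB

1.26 dB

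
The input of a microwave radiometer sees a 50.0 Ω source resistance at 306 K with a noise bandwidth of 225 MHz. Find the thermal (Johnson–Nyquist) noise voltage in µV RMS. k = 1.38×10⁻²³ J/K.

13.8 µV

V_n = √(4kTRB)
4kTRB = 4 × 1.38×10⁻²³ × 306 × 5.00×10¹ × 2.25×10⁸ = 1.90×10⁻¹⁰ V²
V_n = √(1.90×10⁻¹⁰) = 1.38×10⁻⁵ V = 13.8 µV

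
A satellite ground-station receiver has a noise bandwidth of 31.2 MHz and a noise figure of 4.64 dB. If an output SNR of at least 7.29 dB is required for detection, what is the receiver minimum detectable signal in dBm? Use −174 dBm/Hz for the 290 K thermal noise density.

−87.1 dBm

Sensitivity = −174 + 10 log₁₀(B) + NF + SNR_min
= −174 + 74.94 + 4.64 + 7.29
= −87.13 dBm → −87.1 dBm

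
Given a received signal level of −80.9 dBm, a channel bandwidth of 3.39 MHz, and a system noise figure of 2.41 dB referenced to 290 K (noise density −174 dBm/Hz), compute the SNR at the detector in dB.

Noise floor: N = −174 + 10 log₁₀(B) + NF
10 log₁₀(3.39×10⁶) = 65.3 dB
N = −174 + 65.3 + 2.41 = −106.29 dBm
SNR = P_sig − N = −80.9 − (−106.29) = 25.39 dB → 25.4 dB

25.4 dB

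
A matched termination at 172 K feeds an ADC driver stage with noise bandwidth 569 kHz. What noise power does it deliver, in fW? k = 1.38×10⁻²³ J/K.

1.35 fW

P_n = kTB = 1.38×10⁻²³ × 172 × 5.69×10⁵ = 1.35×10⁻¹⁵ W = 1.35 fW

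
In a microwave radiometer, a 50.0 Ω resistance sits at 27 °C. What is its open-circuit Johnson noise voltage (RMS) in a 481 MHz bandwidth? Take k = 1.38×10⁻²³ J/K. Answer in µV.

T = 27 °C + 273.15 = 300.15 K
V_n = √(4kTRB)
4kTRB = 4 × 1.38×10⁻²³ × 300.15 × 5.00×10¹ × 4.81×10⁸ = 3.98×10⁻¹⁰ V²
V_n = √(3.98×10⁻¹⁰) = 2.00×10⁻⁵ V = 20.0 µV

20.0 µV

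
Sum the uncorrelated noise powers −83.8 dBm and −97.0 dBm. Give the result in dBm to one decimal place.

Convert to linear, add, convert back:
P₁ = 4.17×10⁻¹² W, P₂ = 2.00×10⁻¹³ W
P_tot = 4.37×10⁻¹² W → 10 log₁₀(P_tot / 10⁻³) = −83.6 dBm

−83.6 dBm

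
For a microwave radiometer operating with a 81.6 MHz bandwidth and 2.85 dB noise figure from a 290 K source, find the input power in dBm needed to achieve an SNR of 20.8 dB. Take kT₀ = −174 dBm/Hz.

−71.2 dBm

Sensitivity = −174 + 10 log₁₀(B) + NF + SNR_min
= −174 + 79.12 + 2.85 + 20.8
= −71.23 dBm → −71.2 dBm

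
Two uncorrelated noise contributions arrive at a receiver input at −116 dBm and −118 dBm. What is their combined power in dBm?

−113.9 dBm

Convert to linear, add, convert back:
P₁ = 2.51×10⁻¹⁵ W, P₂ = 1.58×10⁻¹⁵ W
P_tot = 4.10×10⁻¹⁵ W → 10 log₁₀(P_tot / 10⁻³) = −113.9 dBm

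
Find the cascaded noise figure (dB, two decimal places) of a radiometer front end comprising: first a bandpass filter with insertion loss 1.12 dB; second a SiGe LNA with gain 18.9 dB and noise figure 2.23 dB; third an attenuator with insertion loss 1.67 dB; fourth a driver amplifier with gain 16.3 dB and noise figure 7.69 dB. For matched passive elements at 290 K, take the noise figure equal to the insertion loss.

Convert to linear (a loss of L dB is a gain of −L dB): F_i = 10^(NF_i/10), G_i = 10^(G_i,dB/10)
  Stage 1: F_1 = 10^(1.12/10) = 1.294, G_1 = 10^(−1.12/10) = 0.7727
  Stage 2: F_2 = 10^(2.23/10) = 1.671, G_2 = 10^(18.9/10) = 77.62
  Stage 3: F_3 = 10^(1.67/10) = 1.469, G_3 = 10^(−1.67/10) = 0.6808
  Stage 4: F_4 = 10^(7.69/10) = 5.875, G_4 = 10^(16.3/10) = 42.66
Friis cascade:
  F = 1.294 + (1.671 − 1)/0.7727 + (1.469 − 1)/59.98 + (5.875 − 1)/40.83 = 2.290
NF = 10 log₁₀(2.290) = 3.60 dB

3.60 dB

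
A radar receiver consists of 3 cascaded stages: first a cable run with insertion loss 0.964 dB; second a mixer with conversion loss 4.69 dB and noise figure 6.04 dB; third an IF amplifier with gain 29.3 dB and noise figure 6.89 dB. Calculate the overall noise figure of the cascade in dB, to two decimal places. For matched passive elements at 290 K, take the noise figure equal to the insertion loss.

Convert to linear (a loss of L dB is a gain of −L dB): F_i = 10^(NF_i/10), G_i = 10^(G_i,dB/10)
  Stage 1: F_1 = 10^(0.964/10) = 1.249, G_1 = 10^(−0.964/10) = 0.8009
  Stage 2: F_2 = 10^(6.04/10) = 4.018, G_2 = 10^(−4.69/10) = 0.3396
  Stage 3: F_3 = 10^(6.89/10) = 4.887, G_3 = 10^(29.3/10) = 851.1
Friis cascade:
  F = 1.249 + (4.018 − 1)/0.8009 + (4.887 − 1)/0.2720 = 19.30
NF = 10 log₁₀(19.30) = 12.86 dB

12.86 dB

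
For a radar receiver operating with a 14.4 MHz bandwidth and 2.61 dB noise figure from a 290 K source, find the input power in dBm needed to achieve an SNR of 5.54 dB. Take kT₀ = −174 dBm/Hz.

Sensitivity = −174 + 10 log₁₀(B) + NF + SNR_min
= −174 + 71.58 + 2.61 + 5.54
= −94.27 dBm → −94.3 dBm

−94.3 dBm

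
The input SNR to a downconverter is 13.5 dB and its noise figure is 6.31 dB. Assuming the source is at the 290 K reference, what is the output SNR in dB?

By definition F = SNR_in/SNR_out, so in dB: SNR_out = SNR_in − NF
SNR_out = 13.5 − 6.31 = 7.19 dB

7.19 dB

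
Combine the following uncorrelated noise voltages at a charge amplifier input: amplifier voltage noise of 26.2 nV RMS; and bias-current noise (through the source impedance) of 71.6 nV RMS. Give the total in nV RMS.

Uncorrelated sources add in power (mean-square): V_tot = √(ΣV_i²)
V_tot = √[(2.62×10⁻⁸)² + (7.16×10⁻⁸)²] = 7.62×10⁻⁸ V = 76.2 nV

76.2 nV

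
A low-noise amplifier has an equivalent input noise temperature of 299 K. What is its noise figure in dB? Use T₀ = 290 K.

F = 1 + T_e/T₀ = 1 + 299/290 = 2.03103
NF = 10 log₁₀(2.03103) = 3.08 dB

3.08 dB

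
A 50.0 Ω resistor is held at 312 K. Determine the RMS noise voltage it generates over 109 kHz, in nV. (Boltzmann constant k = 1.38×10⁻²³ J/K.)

V_n = √(4kTRB)
4kTRB = 4 × 1.38×10⁻²³ × 312 × 5.00×10¹ × 1.09×10⁵ = 9.39×10⁻¹⁴ V²
V_n = √(9.39×10⁻¹⁴) = 3.06×10⁻⁷ V = 306 nV

306 nV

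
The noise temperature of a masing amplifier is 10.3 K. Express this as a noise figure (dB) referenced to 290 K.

F = 1 + T_e/T₀ = 1 + 10.3/290 = 1.03552
NF = 10 log₁₀(1.03552) = 0.152 dB

0.152 dB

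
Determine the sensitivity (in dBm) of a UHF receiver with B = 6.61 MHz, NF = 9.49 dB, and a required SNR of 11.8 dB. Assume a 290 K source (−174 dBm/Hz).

−84.5 dBm

Sensitivity = −174 + 10 log₁₀(B) + NF + SNR_min
= −174 + 68.2 + 9.49 + 11.8
= −84.51 dBm → −84.5 dBm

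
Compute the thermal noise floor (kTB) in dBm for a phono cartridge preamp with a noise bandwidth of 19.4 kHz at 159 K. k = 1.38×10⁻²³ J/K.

−133.7 dBm

P_n = kTB = 1.38×10⁻²³ × 159 × 1.94×10⁴ = 4.26×10⁻¹⁷ W
In dBm: 10 log₁₀(4.26×10⁻¹⁷ / 10⁻³) = −133.7 dBm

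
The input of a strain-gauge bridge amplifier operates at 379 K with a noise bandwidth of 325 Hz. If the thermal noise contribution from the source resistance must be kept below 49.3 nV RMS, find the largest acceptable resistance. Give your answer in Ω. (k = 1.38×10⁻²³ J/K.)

Johnson–Nyquist: V_n = √(4kTRB) ⇒ R = V_n² / (4kTB)
4kTB = 4 × 1.38×10⁻²³ × 379 × 3.25×10² = 6.80×10⁻¹⁸
R = (4.93×10⁻⁸)² / 6.80×10⁻¹⁸ = 3.57×10² Ω = 357 Ω

357 Ω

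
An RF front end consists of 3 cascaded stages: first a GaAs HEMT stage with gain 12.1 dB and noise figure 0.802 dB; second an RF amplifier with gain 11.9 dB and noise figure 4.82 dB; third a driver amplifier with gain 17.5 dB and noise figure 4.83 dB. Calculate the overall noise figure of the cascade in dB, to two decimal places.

Convert to linear (a loss of L dB is a gain of −L dB): F_i = 10^(NF_i/10), G_i = 10^(G_i,dB/10)
  Stage 1: F_1 = 10^(0.802/10) = 1.203, G_1 = 10^(12.1/10) = 16.22
  Stage 2: F_2 = 10^(4.82/10) = 3.034, G_2 = 10^(11.9/10) = 15.49
  Stage 3: F_3 = 10^(4.83/10) = 3.041, G_3 = 10^(17.5/10) = 56.23
Friis cascade:
  F = 1.203 + (3.034 − 1)/16.22 + (3.041 − 1)/251.2 = 1.336
NF = 10 log₁₀(1.336) = 1.26 dB

1.26 dB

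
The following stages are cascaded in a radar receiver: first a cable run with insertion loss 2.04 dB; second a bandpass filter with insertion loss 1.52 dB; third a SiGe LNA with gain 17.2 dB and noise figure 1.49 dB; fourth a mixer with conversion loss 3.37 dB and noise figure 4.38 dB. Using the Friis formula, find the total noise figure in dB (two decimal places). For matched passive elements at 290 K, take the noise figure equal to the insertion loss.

5.15 dB

Convert to linear (a loss of L dB is a gain of −L dB): F_i = 10^(NF_i/10), G_i = 10^(G_i,dB/10)
  Stage 1: F_1 = 10^(2.04/10) = 1.600, G_1 = 10^(−2.04/10) = 0.6252
  Stage 2: F_2 = 10^(1.52/10) = 1.419, G_2 = 10^(−1.52/10) = 0.7047
  Stage 3: F_3 = 10^(1.49/10) = 1.409, G_3 = 10^(17.2/10) = 52.48
  Stage 4: F_4 = 10^(4.38/10) = 2.742, G_4 = 10^(−3.37/10) = 0.4603
Friis cascade:
  F = 1.600 + (1.419 − 1)/0.6252 + (1.409 − 1)/0.4406 + (2.742 − 1)/23.12 = 3.274
NF = 10 log₁₀(3.274) = 5.15 dB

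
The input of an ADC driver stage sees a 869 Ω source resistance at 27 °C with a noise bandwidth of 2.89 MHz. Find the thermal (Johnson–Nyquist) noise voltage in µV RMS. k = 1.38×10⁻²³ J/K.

6.45 µV

T = 27 °C + 273.15 = 300.15 K
V_n = √(4kTRB)
4kTRB = 4 × 1.38×10⁻²³ × 300.15 × 8.69×10² × 2.89×10⁶ = 4.16×10⁻¹¹ V²
V_n = √(4.16×10⁻¹¹) = 6.45×10⁻⁶ V = 6.45 µV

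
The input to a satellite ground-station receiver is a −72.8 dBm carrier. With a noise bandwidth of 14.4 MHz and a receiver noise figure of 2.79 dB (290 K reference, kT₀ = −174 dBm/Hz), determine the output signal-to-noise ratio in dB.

26.8 dB

Noise floor: N = −174 + 10 log₁₀(B) + NF
10 log₁₀(1.44×10⁷) = 71.58 dB
N = −174 + 71.58 + 2.79 = −99.63 dBm
SNR = P_sig − N = −72.8 − (−99.63) = 26.83 dB → 26.8 dB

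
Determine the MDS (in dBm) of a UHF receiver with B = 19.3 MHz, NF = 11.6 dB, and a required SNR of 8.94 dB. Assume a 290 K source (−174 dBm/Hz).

Sensitivity = −174 + 10 log₁₀(B) + NF + SNR_min
= −174 + 72.86 + 11.6 + 8.94
= −80.60 dBm → −80.6 dBm

−80.6 dBm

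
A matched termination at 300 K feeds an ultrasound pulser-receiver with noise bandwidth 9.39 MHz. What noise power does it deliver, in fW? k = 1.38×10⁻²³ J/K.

38.9 fW

P_n = kTB = 1.38×10⁻²³ × 300 × 9.39×10⁶ = 3.89×10⁻¹⁴ W = 38.9 fW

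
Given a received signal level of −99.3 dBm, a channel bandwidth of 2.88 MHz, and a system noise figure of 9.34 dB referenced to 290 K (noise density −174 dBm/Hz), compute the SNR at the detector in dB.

Noise floor: N = −174 + 10 log₁₀(B) + NF
10 log₁₀(2.88×10⁶) = 64.59 dB
N = −174 + 64.59 + 9.34 = −100.07 dBm
SNR = P_sig − N = −99.3 − (−100.07) = 0.77 dB → 0.8 dB

0.8 dB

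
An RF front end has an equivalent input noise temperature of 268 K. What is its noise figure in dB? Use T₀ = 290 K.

2.84 dB

F = 1 + T_e/T₀ = 1 + 268/290 = 1.92414
NF = 10 log₁₀(1.92414) = 2.84 dB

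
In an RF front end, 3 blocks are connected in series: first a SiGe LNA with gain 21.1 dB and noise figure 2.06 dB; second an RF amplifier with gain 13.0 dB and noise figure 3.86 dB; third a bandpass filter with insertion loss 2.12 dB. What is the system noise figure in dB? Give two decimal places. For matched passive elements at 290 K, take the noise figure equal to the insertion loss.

2.09 dB

Convert to linear (a loss of L dB is a gain of −L dB): F_i = 10^(NF_i/10), G_i = 10^(G_i,dB/10)
  Stage 1: F_1 = 10^(2.06/10) = 1.607, G_1 = 10^(21.1/10) = 128.8
  Stage 2: F_2 = 10^(3.86/10) = 2.432, G_2 = 10^(13.0/10) = 19.95
  Stage 3: F_3 = 10^(2.12/10) = 1.629, G_3 = 10^(−2.12/10) = 0.6138
Friis cascade:
  F = 1.607 + (2.432 − 1)/128.8 + (1.629 − 1)/2570 = 1.618
NF = 10 log₁₀(1.618) = 2.09 dB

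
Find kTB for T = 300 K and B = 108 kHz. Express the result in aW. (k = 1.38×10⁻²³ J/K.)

P_n = kTB = 1.38×10⁻²³ × 300 × 1.08×10⁵ = 4.47×10⁻¹⁶ W = 447 aW

447 aW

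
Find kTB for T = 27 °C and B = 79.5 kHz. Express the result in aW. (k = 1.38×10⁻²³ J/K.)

329 aW

T = 27 °C + 273.15 = 300.15 K
P_n = kTB = 1.38×10⁻²³ × 300.15 × 7.95×10⁴ = 3.29×10⁻¹⁶ W = 329 aW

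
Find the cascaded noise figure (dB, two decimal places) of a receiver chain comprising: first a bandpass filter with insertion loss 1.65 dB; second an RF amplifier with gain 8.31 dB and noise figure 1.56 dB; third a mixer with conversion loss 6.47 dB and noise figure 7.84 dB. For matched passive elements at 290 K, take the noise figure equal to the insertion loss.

5.04 dB

Convert to linear (a loss of L dB is a gain of −L dB): F_i = 10^(NF_i/10), G_i = 10^(G_i,dB/10)
  Stage 1: F_1 = 10^(1.65/10) = 1.462, G_1 = 10^(−1.65/10) = 0.6839
  Stage 2: F_2 = 10^(1.56/10) = 1.432, G_2 = 10^(8.31/10) = 6.776
  Stage 3: F_3 = 10^(7.84/10) = 6.081, G_3 = 10^(−6.47/10) = 0.2254
Friis cascade:
  F = 1.462 + (1.432 − 1)/0.6839 + (6.081 − 1)/4.634 = 3.191
NF = 10 log₁₀(3.191) = 5.04 dB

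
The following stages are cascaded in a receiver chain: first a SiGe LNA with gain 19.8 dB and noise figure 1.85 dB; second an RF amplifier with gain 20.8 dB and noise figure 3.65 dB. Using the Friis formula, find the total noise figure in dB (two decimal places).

1.89 dB

Convert to linear (a loss of L dB is a gain of −L dB): F_i = 10^(NF_i/10), G_i = 10^(G_i,dB/10)
  Stage 1: F_1 = 10^(1.85/10) = 1.531, G_1 = 10^(19.8/10) = 95.50
  Stage 2: F_2 = 10^(3.65/10) = 2.317, G_2 = 10^(20.8/10) = 120.2
Friis cascade:
  F = 1.531 + (2.317 − 1)/95.50 = 1.545
NF = 10 log₁₀(1.545) = 1.89 dB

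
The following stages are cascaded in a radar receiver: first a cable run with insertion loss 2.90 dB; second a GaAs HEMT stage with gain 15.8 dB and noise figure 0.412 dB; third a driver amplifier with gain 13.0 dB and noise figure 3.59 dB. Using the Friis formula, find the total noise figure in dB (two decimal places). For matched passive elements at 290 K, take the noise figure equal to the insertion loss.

3.44 dB

Convert to linear (a loss of L dB is a gain of −L dB): F_i = 10^(NF_i/10), G_i = 10^(G_i,dB/10)
  Stage 1: F_1 = 10^(2.90/10) = 1.950, G_1 = 10^(−2.90/10) = 0.5129
  Stage 2: F_2 = 10^(0.412/10) = 1.100, G_2 = 10^(15.8/10) = 38.02
  Stage 3: F_3 = 10^(3.59/10) = 2.286, G_3 = 10^(13.0/10) = 19.95
Friis cascade:
  F = 1.950 + (1.100 − 1)/0.5129 + (2.286 − 1)/19.50 = 2.210
NF = 10 log₁₀(2.210) = 3.44 dB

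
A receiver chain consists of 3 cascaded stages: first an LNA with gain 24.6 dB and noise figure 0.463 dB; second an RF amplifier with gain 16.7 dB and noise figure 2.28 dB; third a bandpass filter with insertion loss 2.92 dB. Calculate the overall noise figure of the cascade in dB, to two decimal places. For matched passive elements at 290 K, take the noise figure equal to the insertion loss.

0.47 dB

Convert to linear (a loss of L dB is a gain of −L dB): F_i = 10^(NF_i/10), G_i = 10^(G_i,dB/10)
  Stage 1: F_1 = 10^(0.463/10) = 1.112, G_1 = 10^(24.6/10) = 288.4
  Stage 2: F_2 = 10^(2.28/10) = 1.690, G_2 = 10^(16.7/10) = 46.77
  Stage 3: F_3 = 10^(2.92/10) = 1.959, G_3 = 10^(−2.92/10) = 0.5105
Friis cascade:
  F = 1.112 + (1.690 − 1)/288.4 + (1.959 − 1)/1.349×10⁴ = 1.115
NF = 10 log₁₀(1.115) = 0.47 dB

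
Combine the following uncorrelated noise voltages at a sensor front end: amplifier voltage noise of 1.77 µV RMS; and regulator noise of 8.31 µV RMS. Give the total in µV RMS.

8.50 µV

Uncorrelated sources add in power (mean-square): V_tot = √(ΣV_i²)
V_tot = √[(1.77×10⁻⁶)² + (8.31×10⁻⁶)²] = 8.50×10⁻⁶ V = 8.50 µV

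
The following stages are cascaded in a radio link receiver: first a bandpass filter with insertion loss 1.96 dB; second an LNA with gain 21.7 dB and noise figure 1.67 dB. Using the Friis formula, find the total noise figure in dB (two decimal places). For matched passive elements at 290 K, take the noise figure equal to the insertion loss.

Convert to linear (a loss of L dB is a gain of −L dB): F_i = 10^(NF_i/10), G_i = 10^(G_i,dB/10)
  Stage 1: F_1 = 10^(1.96/10) = 1.570, G_1 = 10^(−1.96/10) = 0.6368
  Stage 2: F_2 = 10^(1.67/10) = 1.469, G_2 = 10^(21.7/10) = 147.9
Friis cascade:
  F = 1.570 + (1.469 − 1)/0.6368 = 2.307
NF = 10 log₁₀(2.307) = 3.63 dB

3.63 dB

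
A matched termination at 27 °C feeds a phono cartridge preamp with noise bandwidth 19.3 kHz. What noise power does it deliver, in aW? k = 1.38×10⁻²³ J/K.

79.9 aW

T = 27 °C + 273.15 = 300.15 K
P_n = kTB = 1.38×10⁻²³ × 300.15 × 1.93×10⁴ = 7.99×10⁻¹⁷ W = 79.9 aW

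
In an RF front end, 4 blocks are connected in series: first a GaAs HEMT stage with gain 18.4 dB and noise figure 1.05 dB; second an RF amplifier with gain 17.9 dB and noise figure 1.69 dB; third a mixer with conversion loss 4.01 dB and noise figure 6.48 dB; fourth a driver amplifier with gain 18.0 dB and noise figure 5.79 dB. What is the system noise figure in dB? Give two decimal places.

Convert to linear (a loss of L dB is a gain of −L dB): F_i = 10^(NF_i/10), G_i = 10^(G_i,dB/10)
  Stage 1: F_1 = 10^(1.05/10) = 1.274, G_1 = 10^(18.4/10) = 69.18
  Stage 2: F_2 = 10^(1.69/10) = 1.476, G_2 = 10^(17.9/10) = 61.66
  Stage 3: F_3 = 10^(6.48/10) = 4.446, G_3 = 10^(−4.01/10) = 0.3972
  Stage 4: F_4 = 10^(5.79/10) = 3.793, G_4 = 10^(18.0/10) = 63.10
Friis cascade:
  F = 1.274 + (1.476 − 1)/69.18 + (4.446 − 1)/4266 + (3.793 − 1)/1694 = 1.283
NF = 10 log₁₀(1.283) = 1.08 dB

1.08 dB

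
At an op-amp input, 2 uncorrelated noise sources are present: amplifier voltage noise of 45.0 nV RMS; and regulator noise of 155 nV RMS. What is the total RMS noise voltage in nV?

161 nV

Uncorrelated sources add in power (mean-square): V_tot = √(ΣV_i²)
V_tot = √[(4.50×10⁻⁸)² + (1.55×10⁻⁷)²] = 1.61×10⁻⁷ V = 161 nV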